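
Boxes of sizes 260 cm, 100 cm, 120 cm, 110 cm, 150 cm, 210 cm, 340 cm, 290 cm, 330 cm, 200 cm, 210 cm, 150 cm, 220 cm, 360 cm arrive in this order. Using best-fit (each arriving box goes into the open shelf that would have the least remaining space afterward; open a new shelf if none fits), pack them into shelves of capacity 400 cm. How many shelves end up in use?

10

  260 → shelf 1 (new)  [load 260/400]
  100 → shelf 1  [load 360/400]
  120 → shelf 2 (new)  [load 120/400]
  110 → shelf 2  [load 230/400]
  150 → shelf 2  [load 380/400]
  210 → shelf 3 (new)  [load 210/400]
  340 → shelf 4 (new)  [load 340/400]
  290 → shelf 5 (new)  [load 290/400]
  330 → shelf 6 (new)  [load 330/400]
  200 → shelf 7 (new)  [load 200/400]
  210 → shelf 8 (new)  [load 210/400]
  150 → shelf 3  [load 360/400]
  220 → shelf 9 (new)  [load 220/400]
  360 → shelf 10 (new)  [load 360/400]
10 shelves opened.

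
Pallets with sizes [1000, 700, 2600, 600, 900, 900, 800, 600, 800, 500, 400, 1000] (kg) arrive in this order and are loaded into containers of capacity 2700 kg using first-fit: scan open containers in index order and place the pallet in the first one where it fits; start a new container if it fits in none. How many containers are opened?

  1000 → container 1 (new)  [load 1000/2700]
  700 → container 1  [load 1700/2700]
  2600 → container 2 (new)  [load 2600/2700]
  600 → container 1  [load 2300/2700]
  900 → container 3 (new)  [load 900/2700]
  900 → container 3  [load 1800/2700]
  800 → container 3  [load 2600/2700]
  600 → container 4 (new)  [load 600/2700]
  800 → container 4  [load 1400/2700]
  500 → container 4  [load 1900/2700]
  400 → container 1  [load 2700/2700]
  1000 → container 5 (new)  [load 1000/2700]
5 containers opened.

5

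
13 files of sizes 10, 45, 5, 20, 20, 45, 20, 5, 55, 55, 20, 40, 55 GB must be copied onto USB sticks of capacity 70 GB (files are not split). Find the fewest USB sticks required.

Total = 55 + 55 + 55 + 45 + 45 + 40 + 20 + 20 + 20 + 20 + 10 + 5 + 5 = 395 GB.
Lower bound: ⌈395/70⌉ = 6 USB sticks.
A packing using 7 USB sticks:
  USB stick 1: 55 + 10 + 5 = 70
  USB stick 2: 55 + 5 = 60
  USB stick 3: 55 = 55
  USB stick 4: 45 + 20 = 65
  USB stick 5: 45 + 20 = 65
  USB stick 6: 40 + 20 = 60
  USB stick 7: 20 = 20
No arrangement into 6 USB sticks stays within capacity, so 7 is optimal.

7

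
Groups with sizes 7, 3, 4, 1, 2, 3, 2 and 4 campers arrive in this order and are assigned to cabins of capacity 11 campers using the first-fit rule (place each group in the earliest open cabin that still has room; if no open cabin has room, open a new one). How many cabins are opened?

  7 → cabin 1 (new)  [load 7/11]
  3 → cabin 1  [load 10/11]
  4 → cabin 2 (new)  [load 4/11]
  1 → cabin 1  [load 11/11]
  2 → cabin 2  [load 6/11]
  3 → cabin 2  [load 9/11]
  2 → cabin 2  [load 11/11]
  4 → cabin 3 (new)  [load 4/11]
3 cabins opened.

3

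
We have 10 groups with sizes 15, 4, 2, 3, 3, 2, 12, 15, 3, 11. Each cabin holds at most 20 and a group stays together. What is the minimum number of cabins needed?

4

Total = 15 + 15 + 12 + 11 + 4 + 3 + 3 + 3 + 2 + 2 = 70.
Lower bound: ⌈70/20⌉ = 4 cabins.
A packing using 4 cabins:
  cabin 1: 15 + 4 = 19
  cabin 2: 15 + 3 + 2 = 20
  cabin 3: 12 + 3 + 3 + 2 = 20
  cabin 4: 11 = 11
This matches the lower bound, so 4 is optimal.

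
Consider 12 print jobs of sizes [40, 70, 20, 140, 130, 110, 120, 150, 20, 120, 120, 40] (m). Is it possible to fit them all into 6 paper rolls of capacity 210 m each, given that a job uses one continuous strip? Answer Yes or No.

No

Total = 1080 m; ⌈1080/210⌉ = 6.
7 print jobs each exceed half the capacity and cannot share a roll, forcing at least 7 paper rolls.
At least 7 paper rolls are required, but only 6 are allowed.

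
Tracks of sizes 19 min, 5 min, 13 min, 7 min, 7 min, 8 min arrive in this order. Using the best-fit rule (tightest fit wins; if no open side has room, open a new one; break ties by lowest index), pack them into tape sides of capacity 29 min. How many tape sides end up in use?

  19 → side 1 (new)  [load 19/29]
  5 → side 1  [load 24/29]
  13 → side 2 (new)  [load 13/29]
  7 → side 2  [load 20/29]
  7 → side 2  [load 27/29]
  8 → side 3 (new)  [load 8/29]
3 tape sides opened.

3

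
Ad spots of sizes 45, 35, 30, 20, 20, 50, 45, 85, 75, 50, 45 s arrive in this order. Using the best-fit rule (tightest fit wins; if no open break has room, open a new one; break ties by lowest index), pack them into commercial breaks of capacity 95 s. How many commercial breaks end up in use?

  45 → break 1 (new)  [load 45/95]
  35 → break 1  [load 80/95]
  30 → break 2 (new)  [load 30/95]
  20 → break 2  [load 50/95]
  20 → break 2  [load 70/95]
  50 → break 3 (new)  [load 50/95]
  45 → break 3  [load 95/95]
  85 → break 4 (new)  [load 85/95]
  75 → break 5 (new)  [load 75/95]
  50 → break 6 (new)  [load 50/95]
  45 → break 6  [load 95/95]
6 commercial breaks opened.

6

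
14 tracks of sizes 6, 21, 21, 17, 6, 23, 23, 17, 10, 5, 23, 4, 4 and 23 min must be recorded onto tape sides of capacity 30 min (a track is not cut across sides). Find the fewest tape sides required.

Total = 23 + 23 + 23 + 23 + 21 + 21 + 17 + 17 + 10 + 6 + 6 + 5 + 4 + 4 = 203 min.
Lower bound: ⌈203/30⌉ = 7 tape sides.
Also, 8 tracks each exceed 15 min, and no two of those can share a side, so at least 8 tape sides are needed.
A packing using 8 tape sides:
  side 1: 23 + 6 = 29
  side 2: 23 + 6 = 29
  side 3: 23 + 5 = 28
  side 4: 23 + 4 = 27
  side 5: 21 + 4 = 25
  side 6: 21 = 21
  side 7: 17 + 10 = 27
  side 8: 17 = 17
This matches the lower bound, so 8 is optimal.

8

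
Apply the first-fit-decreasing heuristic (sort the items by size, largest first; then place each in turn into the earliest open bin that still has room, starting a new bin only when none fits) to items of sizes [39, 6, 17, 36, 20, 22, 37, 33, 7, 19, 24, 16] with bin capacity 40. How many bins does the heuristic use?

8

Sorted descending: 39, 37, 36, 33, 24, 22, 20, 19, 17, 16, 7, 6.
  39 → bin 1 (new)  [load 39/40]
  37 → bin 2 (new)  [load 37/40]
  36 → bin 3 (new)  [load 36/40]
  33 → bin 4 (new)  [load 33/40]
  24 → bin 5 (new)  [load 24/40]
  22 → bin 6 (new)  [load 22/40]
  20 → bin 7 (new)  [load 20/40]
  19 → bin 7  [load 39/40]
  17 → bin 6  [load 39/40]
  16 → bin 5  [load 40/40]
  7 → bin 4  [load 40/40]
  6 → bin 8 (new)  [load 6/40]
8 bins opened.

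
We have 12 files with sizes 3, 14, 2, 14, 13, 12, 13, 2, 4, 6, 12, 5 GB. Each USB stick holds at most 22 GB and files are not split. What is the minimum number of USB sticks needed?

Total = 14 + 14 + 13 + 13 + 12 + 12 + 6 + 5 + 4 + 3 + 2 + 2 = 100 GB.
Lower bound: ⌈100/22⌉ = 5 USB sticks.
Also, 6 files each exceed 11 GB, and no two of those can share a USB stick, so at least 6 USB sticks are needed.
A packing using 6 USB sticks:
  USB stick 1: 14 + 6 + 2 = 22
  USB stick 2: 14 + 5 + 3 = 22
  USB stick 3: 13 + 4 + 2 = 19
  USB stick 4: 13 = 13
  USB stick 5: 12 = 12
  USB stick 6: 12 = 12
This matches the lower bound, so 6 is optimal.

6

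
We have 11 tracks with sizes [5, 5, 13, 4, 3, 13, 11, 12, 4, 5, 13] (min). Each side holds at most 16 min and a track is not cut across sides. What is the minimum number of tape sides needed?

6

Total = 13 + 13 + 13 + 12 + 11 + 5 + 5 + 5 + 4 + 4 + 3 = 88 min.
Lower bound: ⌈88/16⌉ = 6 tape sides.
A packing using 6 tape sides:
  side 1: 13 + 3 = 16
  side 2: 13 = 13
  side 3: 13 = 13
  side 4: 12 + 4 = 16
  side 5: 11 + 5 = 16
  side 6: 5 + 5 + 4 = 14
This matches the lower bound, so 6 is optimal.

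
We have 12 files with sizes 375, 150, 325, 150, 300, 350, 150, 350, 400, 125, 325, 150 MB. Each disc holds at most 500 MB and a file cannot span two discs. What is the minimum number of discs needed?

7

Total = 400 + 375 + 350 + 350 + 325 + 325 + 300 + 150 + 150 + 150 + 150 + 125 = 3150 MB.
Lower bound: ⌈3150/500⌉ = 7 discs.
A packing using 7 discs:
  disc 1: 400 = 400
  disc 2: 375 + 125 = 500
  disc 3: 350 + 150 = 500
  disc 4: 350 + 150 = 500
  disc 5: 325 + 150 = 475
  disc 6: 325 + 150 = 475
  disc 7: 300 = 300
This matches the lower bound, so 7 is optimal.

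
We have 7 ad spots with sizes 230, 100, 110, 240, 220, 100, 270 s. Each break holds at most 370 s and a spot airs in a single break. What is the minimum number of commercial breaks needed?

4

Total = 270 + 240 + 230 + 220 + 110 + 100 + 100 = 1270 s.
Lower bound: ⌈1270/370⌉ = 4 commercial breaks.
A packing using 4 commercial breaks:
  break 1: 270 + 100 = 370
  break 2: 240 + 110 = 350
  break 3: 230 + 100 = 330
  break 4: 220 = 220
This matches the lower bound, so 4 is optimal.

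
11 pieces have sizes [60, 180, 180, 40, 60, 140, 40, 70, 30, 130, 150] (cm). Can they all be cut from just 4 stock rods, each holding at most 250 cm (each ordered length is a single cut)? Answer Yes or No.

No

Total = 1080 cm; ⌈1080/250⌉ = 5.
At least 5 stock rods are required, but only 4 are allowed.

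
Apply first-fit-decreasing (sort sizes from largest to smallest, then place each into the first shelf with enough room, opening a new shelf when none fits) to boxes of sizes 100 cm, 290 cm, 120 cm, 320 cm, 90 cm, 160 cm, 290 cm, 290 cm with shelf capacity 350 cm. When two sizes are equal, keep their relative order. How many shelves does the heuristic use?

6

Sorted descending: 320, 290, 290, 290, 160, 120, 100, 90.
  320 → shelf 1 (new)  [load 320/350]
  290 → shelf 2 (new)  [load 290/350]
  290 → shelf 3 (new)  [load 290/350]
  290 → shelf 4 (new)  [load 290/350]
  160 → shelf 5 (new)  [load 160/350]
  120 → shelf 5  [load 280/350]
  100 → shelf 6 (new)  [load 100/350]
  90 → shelf 6  [load 190/350]
6 shelves opened.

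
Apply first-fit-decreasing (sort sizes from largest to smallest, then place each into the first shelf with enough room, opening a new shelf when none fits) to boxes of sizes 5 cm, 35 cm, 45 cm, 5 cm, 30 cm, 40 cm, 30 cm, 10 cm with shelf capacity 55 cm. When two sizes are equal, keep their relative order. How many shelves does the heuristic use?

5

Sorted descending: 45, 40, 35, 30, 30, 10, 5, 5.
  45 → shelf 1 (new)  [load 45/55]
  40 → shelf 2 (new)  [load 40/55]
  35 → shelf 3 (new)  [load 35/55]
  30 → shelf 4 (new)  [load 30/55]
  30 → shelf 5 (new)  [load 30/55]
  10 → shelf 1  [load 55/55]
  5 → shelf 2  [load 45/55]
  5 → shelf 2  [load 50/55]
5 shelves opened.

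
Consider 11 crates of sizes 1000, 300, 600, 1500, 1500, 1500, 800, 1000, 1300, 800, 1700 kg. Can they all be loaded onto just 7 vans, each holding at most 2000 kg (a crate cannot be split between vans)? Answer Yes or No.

A valid assignment using 7 vans:
  van 1: 1700 + 300 = 2000
  van 2: 1500 = 1500
  van 3: 1500 = 1500
  van 4: 1500 = 1500
  van 5: 1300 + 600 = 1900
  van 6: 1000 + 1000 = 2000
  van 7: 800 + 800 = 1600
Every load is within 2000 kg, so 7 vans suffice.

Yes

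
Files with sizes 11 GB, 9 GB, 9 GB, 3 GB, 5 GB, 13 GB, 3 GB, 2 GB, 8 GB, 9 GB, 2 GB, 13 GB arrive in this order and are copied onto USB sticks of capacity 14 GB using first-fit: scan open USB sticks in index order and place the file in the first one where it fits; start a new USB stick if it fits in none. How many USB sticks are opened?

7

  11 → USB stick 1 (new)  [load 11/14]
  9 → USB stick 2 (new)  [load 9/14]
  9 → USB stick 3 (new)  [load 9/14]
  3 → USB stick 1  [load 14/14]
  5 → USB stick 2  [load 14/14]
  13 → USB stick 4 (new)  [load 13/14]
  3 → USB stick 3  [load 12/14]
  2 → USB stick 3  [load 14/14]
  8 → USB stick 5 (new)  [load 8/14]
  9 → USB stick 6 (new)  [load 9/14]
  2 → USB stick 5  [load 10/14]
  13 → USB stick 7 (new)  [load 13/14]
7 USB sticks opened.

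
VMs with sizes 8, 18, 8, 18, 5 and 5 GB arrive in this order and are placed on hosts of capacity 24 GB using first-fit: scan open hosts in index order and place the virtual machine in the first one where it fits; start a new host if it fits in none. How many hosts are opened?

  8 → host 1 (new)  [load 8/24]
  18 → host 2 (new)  [load 18/24]
  8 → host 1  [load 16/24]
  18 → host 3 (new)  [load 18/24]
  5 → host 1  [load 21/24]
  5 → host 2  [load 23/24]
3 hosts opened.

3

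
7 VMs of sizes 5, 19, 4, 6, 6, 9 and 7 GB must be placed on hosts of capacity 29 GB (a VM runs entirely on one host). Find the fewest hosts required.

Total = 19 + 9 + 7 + 6 + 6 + 5 + 4 = 56 GB.
Lower bound: ⌈56/29⌉ = 2 hosts.
A packing using 2 hosts:
  host 1: 19 + 9 = 28
  host 2: 7 + 6 + 6 + 5 + 4 = 28
This matches the lower bound, so 2 is optimal.

2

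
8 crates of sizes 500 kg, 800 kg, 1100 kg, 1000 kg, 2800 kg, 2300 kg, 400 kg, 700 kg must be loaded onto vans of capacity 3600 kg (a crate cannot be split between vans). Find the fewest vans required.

3

Total = 2800 + 2300 + 1100 + 1000 + 800 + 700 + 500 + 400 = 9600 kg.
Lower bound: ⌈9600/3600⌉ = 3 vans.
A packing using 3 vans:
  van 1: 2800 + 800 = 3600
  van 2: 2300 + 1100 = 3400
  van 3: 1000 + 700 + 500 + 400 = 2600
This matches the lower bound, so 3 is optimal.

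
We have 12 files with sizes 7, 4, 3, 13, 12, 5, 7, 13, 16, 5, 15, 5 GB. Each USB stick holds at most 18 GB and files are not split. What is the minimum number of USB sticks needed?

Total = 16 + 15 + 13 + 13 + 12 + 7 + 7 + 5 + 5 + 5 + 4 + 3 = 105 GB.
Lower bound: ⌈105/18⌉ = 6 USB sticks.
A packing using 6 USB sticks:
  USB stick 1: 16 = 16
  USB stick 2: 15 + 3 = 18
  USB stick 3: 13 + 5 = 18
  USB stick 4: 13 + 5 = 18
  USB stick 5: 12 + 5 = 17
  USB stick 6: 7 + 7 + 4 = 18
This matches the lower bound, so 6 is optimal.

6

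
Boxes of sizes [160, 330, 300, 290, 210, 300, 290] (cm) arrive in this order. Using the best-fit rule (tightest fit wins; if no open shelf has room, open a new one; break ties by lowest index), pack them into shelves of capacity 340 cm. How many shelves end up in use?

7

  160 → shelf 1 (new)  [load 160/340]
  330 → shelf 2 (new)  [load 330/340]
  300 → shelf 3 (new)  [load 300/340]
  290 → shelf 4 (new)  [load 290/340]
  210 → shelf 5 (new)  [load 210/340]
  300 → shelf 6 (new)  [load 300/340]
  290 → shelf 7 (new)  [load 290/340]
7 shelves opened.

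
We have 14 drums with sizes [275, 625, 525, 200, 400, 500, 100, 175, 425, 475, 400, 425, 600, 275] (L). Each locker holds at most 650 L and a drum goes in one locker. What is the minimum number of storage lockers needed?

Total = 625 + 600 + 525 + 500 + 475 + 425 + 425 + 400 + 400 + 275 + 275 + 200 + 175 + 100 = 5400 L.
Lower bound: ⌈5400/650⌉ = 9 storage lockers.
A packing using 10 storage lockers:
  locker 1: 625 = 625
  locker 2: 600 = 600
  locker 3: 525 + 100 = 625
  locker 4: 500 = 500
  locker 5: 475 + 175 = 650
  locker 6: 425 + 200 = 625
  locker 7: 425 = 425
  locker 8: 400 = 400
  locker 9: 400 = 400
  locker 10: 275 + 275 = 550
No arrangement into 9 storage lockers stays within capacity, so 10 is optimal.

10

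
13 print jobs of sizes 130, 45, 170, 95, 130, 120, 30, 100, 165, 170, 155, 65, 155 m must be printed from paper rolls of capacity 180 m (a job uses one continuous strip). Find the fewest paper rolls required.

Total = 170 + 170 + 165 + 155 + 155 + 130 + 130 + 120 + 100 + 95 + 65 + 45 + 30 = 1530 m.
Lower bound: ⌈1530/180⌉ = 9 paper rolls.
Also, 10 print jobs each exceed 90 m, and no two of those can share a roll, so at least 10 paper rolls are needed.
A packing using 10 paper rolls:
  roll 1: 170 = 170
  roll 2: 170 = 170
  roll 3: 165 = 165
  roll 4: 155 = 155
  roll 5: 155 = 155
  roll 6: 130 + 45 = 175
  roll 7: 130 + 30 = 160
  roll 8: 120 = 120
  roll 9: 100 + 65 = 165
  roll 10: 95 = 95
This matches the lower bound, so 10 is optimal.

10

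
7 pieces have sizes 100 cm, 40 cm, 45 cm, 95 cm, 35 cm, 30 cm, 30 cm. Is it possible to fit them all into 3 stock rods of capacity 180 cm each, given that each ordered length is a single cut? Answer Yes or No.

Yes

A valid assignment using 3 stock rods:
  stock rod 1: 100 + 45 + 35 = 180
  stock rod 2: 95 + 40 + 30 = 165
  stock rod 3: 30 = 30
Every load is within 180 cm, so 3 stock rods suffice.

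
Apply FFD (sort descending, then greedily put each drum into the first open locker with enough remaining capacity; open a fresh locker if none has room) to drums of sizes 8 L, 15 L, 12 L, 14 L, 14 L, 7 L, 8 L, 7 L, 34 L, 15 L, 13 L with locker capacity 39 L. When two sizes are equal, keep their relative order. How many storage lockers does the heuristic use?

4

Sorted descending: 34, 15, 15, 14, 14, 13, 12, 8, 8, 7, 7.
  34 → locker 1 (new)  [load 34/39]
  15 → locker 2 (new)  [load 15/39]
  15 → locker 2  [load 30/39]
  14 → locker 3 (new)  [load 14/39]
  14 → locker 3  [load 28/39]
  13 → locker 4 (new)  [load 13/39]
  12 → locker 4  [load 25/39]
  8 → locker 2  [load 38/39]
  8 → locker 3  [load 36/39]
  7 → locker 4  [load 32/39]
  7 → locker 4  [load 39/39]
4 storage lockers opened.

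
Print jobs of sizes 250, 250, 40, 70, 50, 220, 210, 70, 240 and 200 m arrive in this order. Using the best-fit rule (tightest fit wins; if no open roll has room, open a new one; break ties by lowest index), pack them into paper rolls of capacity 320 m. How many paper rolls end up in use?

  250 → roll 1 (new)  [load 250/320]
  250 → roll 2 (new)  [load 250/320]
  40 → roll 1  [load 290/320]
  70 → roll 2  [load 320/320]
  50 → roll 3 (new)  [load 50/320]
  220 → roll 3  [load 270/320]
  210 → roll 4 (new)  [load 210/320]
  70 → roll 4  [load 280/320]
  240 → roll 5 (new)  [load 240/320]
  200 → roll 6 (new)  [load 200/320]
6 paper rolls opened.

6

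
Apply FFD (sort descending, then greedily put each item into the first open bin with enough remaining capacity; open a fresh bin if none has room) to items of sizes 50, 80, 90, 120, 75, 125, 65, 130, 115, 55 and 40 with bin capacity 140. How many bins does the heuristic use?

Sorted descending: 130, 125, 120, 115, 90, 80, 75, 65, 55, 50, 40.
  130 → bin 1 (new)  [load 130/140]
  125 → bin 2 (new)  [load 125/140]
  120 → bin 3 (new)  [load 120/140]
  115 → bin 4 (new)  [load 115/140]
  90 → bin 5 (new)  [load 90/140]
  80 → bin 6 (new)  [load 80/140]
  75 → bin 7 (new)  [load 75/140]
  65 → bin 7  [load 140/140]
  55 → bin 6  [load 135/140]
  50 → bin 5  [load 140/140]
  40 → bin 8 (new)  [load 40/140]
8 bins opened.

8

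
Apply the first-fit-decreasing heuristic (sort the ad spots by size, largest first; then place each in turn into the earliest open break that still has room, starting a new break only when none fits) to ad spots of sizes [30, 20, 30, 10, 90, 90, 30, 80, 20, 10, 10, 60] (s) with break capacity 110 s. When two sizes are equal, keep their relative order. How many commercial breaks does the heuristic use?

5

Sorted descending: 90, 90, 80, 60, 30, 30, 30, 20, 20, 10, 10, 10.
  90 → break 1 (new)  [load 90/110]
  90 → break 2 (new)  [load 90/110]
  80 → break 3 (new)  [load 80/110]
  60 → break 4 (new)  [load 60/110]
  30 → break 3  [load 110/110]
  30 → break 4  [load 90/110]
  30 → break 5 (new)  [load 30/110]
  20 → break 1  [load 110/110]
  20 → break 2  [load 110/110]
  10 → break 4  [load 100/110]
  10 → break 4  [load 110/110]
  10 → break 5  [load 40/110]
5 commercial breaks opened.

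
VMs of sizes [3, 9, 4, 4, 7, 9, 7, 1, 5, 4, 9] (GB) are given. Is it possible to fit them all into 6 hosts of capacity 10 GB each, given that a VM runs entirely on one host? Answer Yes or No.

Total = 62 GB; ⌈62/10⌉ = 7.
At least 7 hosts are required, but only 6 are allowed.

No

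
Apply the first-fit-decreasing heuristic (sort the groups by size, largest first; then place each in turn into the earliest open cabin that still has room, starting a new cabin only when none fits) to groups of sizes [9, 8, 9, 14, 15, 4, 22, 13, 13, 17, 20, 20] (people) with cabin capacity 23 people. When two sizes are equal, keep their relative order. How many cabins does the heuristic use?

8

Sorted descending: 22, 20, 20, 17, 15, 14, 13, 13, 9, 9, 8, 4.
  22 → cabin 1 (new)  [load 22/23]
  20 → cabin 2 (new)  [load 20/23]
  20 → cabin 3 (new)  [load 20/23]
  17 → cabin 4 (new)  [load 17/23]
  15 → cabin 5 (new)  [load 15/23]
  14 → cabin 6 (new)  [load 14/23]
  13 → cabin 7 (new)  [load 13/23]
  13 → cabin 8 (new)  [load 13/23]
  9 → cabin 6  [load 23/23]
  9 → cabin 7  [load 22/23]
  8 → cabin 5  [load 23/23]
  4 → cabin 4  [load 21/23]
8 cabins opened.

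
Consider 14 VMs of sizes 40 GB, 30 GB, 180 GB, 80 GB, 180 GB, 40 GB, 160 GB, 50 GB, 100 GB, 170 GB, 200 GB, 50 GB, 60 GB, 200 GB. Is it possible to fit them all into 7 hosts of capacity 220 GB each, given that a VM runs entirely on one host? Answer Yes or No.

Total = 1540 GB; ⌈1540/220⌉ = 7.
The bound of 7 does not rule out 7, but exhaustive search shows no assignment into 7 hosts of capacity 220 GB exists — the minimum is 8.

No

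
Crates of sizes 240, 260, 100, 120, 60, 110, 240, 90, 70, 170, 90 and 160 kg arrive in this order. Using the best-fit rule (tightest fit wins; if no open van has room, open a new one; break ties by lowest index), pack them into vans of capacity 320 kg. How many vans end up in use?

  240 → van 1 (new)  [load 240/320]
  260 → van 2 (new)  [load 260/320]
  100 → van 3 (new)  [load 100/320]
  120 → van 3  [load 220/320]
  60 → van 2  [load 320/320]
  110 → van 4 (new)  [load 110/320]
  240 → van 5 (new)  [load 240/320]
  90 → van 3  [load 310/320]
  70 → van 1  [load 310/320]
  170 → van 4  [load 280/320]
  90 → van 6 (new)  [load 90/320]
  160 → van 6  [load 250/320]
6 vans opened.

6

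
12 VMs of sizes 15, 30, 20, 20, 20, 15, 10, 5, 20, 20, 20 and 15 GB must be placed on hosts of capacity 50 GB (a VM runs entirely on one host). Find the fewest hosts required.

Total = 30 + 20 + 20 + 20 + 20 + 20 + 20 + 15 + 15 + 15 + 10 + 5 = 210 GB.
Lower bound: ⌈210/50⌉ = 5 hosts.
A packing using 5 hosts:
  host 1: 30 + 20 = 50
  host 2: 20 + 20 + 10 = 50
  host 3: 20 + 20 + 5 = 45
  host 4: 20 + 15 + 15 = 50
  host 5: 15 = 15
This matches the lower bound, so 5 is optimal.

5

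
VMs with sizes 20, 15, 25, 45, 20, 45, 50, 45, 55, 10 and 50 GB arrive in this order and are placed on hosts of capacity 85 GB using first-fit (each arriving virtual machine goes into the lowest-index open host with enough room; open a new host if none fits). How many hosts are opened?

  20 → host 1 (new)  [load 20/85]
  15 → host 1  [load 35/85]
  25 → host 1  [load 60/85]
  45 → host 2 (new)  [load 45/85]
  20 → host 1  [load 80/85]
  45 → host 3 (new)  [load 45/85]
  50 → host 4 (new)  [load 50/85]
  45 → host 5 (new)  [load 45/85]
  55 → host 6 (new)  [load 55/85]
  10 → host 2  [load 55/85]
  50 → host 7 (new)  [load 50/85]
7 hosts opened.

7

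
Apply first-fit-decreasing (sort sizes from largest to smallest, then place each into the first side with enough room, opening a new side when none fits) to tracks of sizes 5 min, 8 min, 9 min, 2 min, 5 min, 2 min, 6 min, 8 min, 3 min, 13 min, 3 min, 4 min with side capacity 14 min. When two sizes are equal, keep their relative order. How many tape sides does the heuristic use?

Sorted descending: 13, 9, 8, 8, 6, 5, 5, 4, 3, 3, 2, 2.
  13 → side 1 (new)  [load 13/14]
  9 → side 2 (new)  [load 9/14]
  8 → side 3 (new)  [load 8/14]
  8 → side 4 (new)  [load 8/14]
  6 → side 3  [load 14/14]
  5 → side 2  [load 14/14]
  5 → side 4  [load 13/14]
  4 → side 5 (new)  [load 4/14]
  3 → side 5  [load 7/14]
  3 → side 5  [load 10/14]
  2 → side 5  [load 12/14]
  2 → side 5  [load 14/14]
5 tape sides opened.

5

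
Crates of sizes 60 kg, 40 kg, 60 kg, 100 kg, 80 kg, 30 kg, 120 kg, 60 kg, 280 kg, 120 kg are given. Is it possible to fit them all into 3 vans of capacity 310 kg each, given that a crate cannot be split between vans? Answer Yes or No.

Total = 950 kg; ⌈950/310⌉ = 4.
At least 4 vans are required, but only 3 are allowed.

No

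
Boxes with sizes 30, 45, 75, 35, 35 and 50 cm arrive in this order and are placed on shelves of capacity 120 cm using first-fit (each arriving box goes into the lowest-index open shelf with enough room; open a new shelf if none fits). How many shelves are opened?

3

  30 → shelf 1 (new)  [load 30/120]
  45 → shelf 1  [load 75/120]
  75 → shelf 2 (new)  [load 75/120]
  35 → shelf 1  [load 110/120]
  35 → shelf 2  [load 110/120]
  50 → shelf 3 (new)  [load 50/120]
3 shelves opened.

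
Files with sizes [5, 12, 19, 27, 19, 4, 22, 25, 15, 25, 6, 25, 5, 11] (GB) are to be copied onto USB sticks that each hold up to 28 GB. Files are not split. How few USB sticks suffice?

9

Total = 27 + 25 + 25 + 25 + 22 + 19 + 19 + 15 + 12 + 11 + 6 + 5 + 5 + 4 = 220 GB.
Lower bound: ⌈220/28⌉ = 8 USB sticks.
A packing using 9 USB sticks:
  USB stick 1: 27 = 27
  USB stick 2: 25 = 25
  USB stick 3: 25 = 25
  USB stick 4: 25 = 25
  USB stick 5: 22 + 6 = 28
  USB stick 6: 19 + 5 + 4 = 28
  USB stick 7: 19 + 5 = 24
  USB stick 8: 15 + 12 = 27
  USB stick 9: 11 = 11
No arrangement into 8 USB sticks stays within capacity, so 9 is optimal.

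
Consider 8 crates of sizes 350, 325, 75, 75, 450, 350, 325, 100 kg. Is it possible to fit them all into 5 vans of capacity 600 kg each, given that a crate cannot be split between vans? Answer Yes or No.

Yes

A valid assignment using 5 vans:
  van 1: 450 + 100 = 550
  van 2: 350 + 75 + 75 = 500
  van 3: 350 = 350
  van 4: 325 = 325
  van 5: 325 = 325
Every load is within 600 kg, so 5 vans suffice.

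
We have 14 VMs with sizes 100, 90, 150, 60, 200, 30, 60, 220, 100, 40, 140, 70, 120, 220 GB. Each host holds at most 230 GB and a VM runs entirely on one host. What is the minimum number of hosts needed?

Total = 220 + 220 + 200 + 150 + 140 + 120 + 100 + 100 + 90 + 70 + 60 + 60 + 40 + 30 = 1600 GB.
Lower bound: ⌈1600/230⌉ = 7 hosts.
A packing using 8 hosts:
  host 1: 220 = 220
  host 2: 220 = 220
  host 3: 200 + 30 = 230
  host 4: 150 + 70 = 220
  host 5: 140 + 90 = 230
  host 6: 120 + 100 = 220
  host 7: 100 + 60 + 60 = 220
  host 8: 40 = 40
No arrangement into 7 hosts stays within capacity, so 8 is optimal.

8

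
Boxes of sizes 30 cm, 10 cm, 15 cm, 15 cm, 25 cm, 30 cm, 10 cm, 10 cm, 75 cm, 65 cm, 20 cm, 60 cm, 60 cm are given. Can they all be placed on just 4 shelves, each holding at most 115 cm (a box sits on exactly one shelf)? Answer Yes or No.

A valid assignment using 4 shelves:
  shelf 1: 75 + 30 + 10 = 115
  shelf 2: 65 + 30 + 20 = 115
  shelf 3: 60 + 25 + 15 + 15 = 115
  shelf 4: 60 + 10 + 10 = 80
Every load is within 115 cm, so 4 shelves suffice.

Yes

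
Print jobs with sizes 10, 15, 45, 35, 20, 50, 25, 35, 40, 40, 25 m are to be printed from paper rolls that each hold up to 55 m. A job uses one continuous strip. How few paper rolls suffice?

Total = 50 + 45 + 40 + 40 + 35 + 35 + 25 + 25 + 20 + 15 + 10 = 340 m.
Lower bound: ⌈340/55⌉ = 7 paper rolls.
A packing using 7 paper rolls:
  roll 1: 50 = 50
  roll 2: 45 + 10 = 55
  roll 3: 40 + 15 = 55
  roll 4: 40 = 40
  roll 5: 35 + 20 = 55
  roll 6: 35 = 35
  roll 7: 25 + 25 = 50
This matches the lower bound, so 7 is optimal.

7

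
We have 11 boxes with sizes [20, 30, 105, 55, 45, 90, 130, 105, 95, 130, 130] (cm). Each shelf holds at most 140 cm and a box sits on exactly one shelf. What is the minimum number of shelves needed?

Total = 130 + 130 + 130 + 105 + 105 + 95 + 90 + 55 + 45 + 30 + 20 = 935 cm.
Lower bound: ⌈935/140⌉ = 7 shelves.
A packing using 8 shelves:
  shelf 1: 130 = 130
  shelf 2: 130 = 130
  shelf 3: 130 = 130
  shelf 4: 105 + 30 = 135
  shelf 5: 105 + 20 = 125
  shelf 6: 95 + 45 = 140
  shelf 7: 90 = 90
  shelf 8: 55 = 55
No arrangement into 7 shelves stays within capacity, so 8 is optimal.

8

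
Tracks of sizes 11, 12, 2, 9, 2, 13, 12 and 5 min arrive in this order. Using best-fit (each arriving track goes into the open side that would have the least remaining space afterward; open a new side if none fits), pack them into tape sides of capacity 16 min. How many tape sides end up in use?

5

  11 → side 1 (new)  [load 11/16]
  12 → side 2 (new)  [load 12/16]
  2 → side 2  [load 14/16]
  9 → side 3 (new)  [load 9/16]
  2 → side 2  [load 16/16]
  13 → side 4 (new)  [load 13/16]
  12 → side 5 (new)  [load 12/16]
  5 → side 1  [load 16/16]
5 tape sides opened.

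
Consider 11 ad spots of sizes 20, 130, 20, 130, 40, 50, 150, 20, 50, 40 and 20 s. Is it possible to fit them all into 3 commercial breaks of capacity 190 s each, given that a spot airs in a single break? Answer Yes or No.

No

Total = 670 s; ⌈670/190⌉ = 4.
At least 4 commercial breaks are required, but only 3 are allowed.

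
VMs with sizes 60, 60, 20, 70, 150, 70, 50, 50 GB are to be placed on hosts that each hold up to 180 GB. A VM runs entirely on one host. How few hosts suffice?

3

Total = 150 + 70 + 70 + 60 + 60 + 50 + 50 + 20 = 530 GB.
Lower bound: ⌈530/180⌉ = 3 hosts.
A packing using 3 hosts:
  host 1: 150 + 20 = 170
  host 2: 70 + 60 + 50 = 180
  host 3: 70 + 60 + 50 = 180
This matches the lower bound, so 3 is optimal.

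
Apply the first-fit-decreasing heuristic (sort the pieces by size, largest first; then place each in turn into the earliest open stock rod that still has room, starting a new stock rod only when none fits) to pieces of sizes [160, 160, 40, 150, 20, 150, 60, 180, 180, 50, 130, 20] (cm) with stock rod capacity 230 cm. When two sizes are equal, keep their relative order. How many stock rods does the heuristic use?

7

Sorted descending: 180, 180, 160, 160, 150, 150, 130, 60, 50, 40, 20, 20.
  180 → stock rod 1 (new)  [load 180/230]
  180 → stock rod 2 (new)  [load 180/230]
  160 → stock rod 3 (new)  [load 160/230]
  160 → stock rod 4 (new)  [load 160/230]
  150 → stock rod 5 (new)  [load 150/230]
  150 → stock rod 6 (new)  [load 150/230]
  130 → stock rod 7 (new)  [load 130/230]
  60 → stock rod 3  [load 220/230]
  50 → stock rod 1  [load 230/230]
  40 → stock rod 2  [load 220/230]
  20 → stock rod 4  [load 180/230]
  20 → stock rod 4  [load 200/230]
7 stock rods opened.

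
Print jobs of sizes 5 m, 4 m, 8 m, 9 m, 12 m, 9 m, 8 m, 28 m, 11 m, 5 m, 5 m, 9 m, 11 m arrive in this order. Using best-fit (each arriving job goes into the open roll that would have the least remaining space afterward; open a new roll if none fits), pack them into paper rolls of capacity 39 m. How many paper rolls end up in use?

4

  5 → roll 1 (new)  [load 5/39]
  4 → roll 1  [load 9/39]
  8 → roll 1  [load 17/39]
  9 → roll 1  [load 26/39]
  12 → roll 1  [load 38/39]
  9 → roll 2 (new)  [load 9/39]
  8 → roll 2  [load 17/39]
  28 → roll 3 (new)  [load 28/39]
  11 → roll 3  [load 39/39]
  5 → roll 2  [load 22/39]
  5 → roll 2  [load 27/39]
  9 → roll 2  [load 36/39]
  11 → roll 4 (new)  [load 11/39]
4 paper rolls opened.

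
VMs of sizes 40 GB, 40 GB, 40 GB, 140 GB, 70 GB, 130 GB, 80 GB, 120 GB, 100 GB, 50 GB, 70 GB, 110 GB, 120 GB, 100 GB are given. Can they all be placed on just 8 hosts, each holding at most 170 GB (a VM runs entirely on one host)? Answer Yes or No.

Yes

A valid assignment using 8 hosts:
  host 1: 140 = 140
  host 2: 130 + 40 = 170
  host 3: 120 + 50 = 170
  host 4: 120 + 40 = 160
  host 5: 110 + 40 = 150
  host 6: 100 + 70 = 170
  host 7: 100 + 70 = 170
  host 8: 80 = 80
Every load is within 170 GB, so 8 hosts suffice.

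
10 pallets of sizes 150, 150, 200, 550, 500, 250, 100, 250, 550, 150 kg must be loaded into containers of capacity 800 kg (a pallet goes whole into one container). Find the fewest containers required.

Total = 550 + 550 + 500 + 250 + 250 + 200 + 150 + 150 + 150 + 100 = 2850 kg.
Lower bound: ⌈2850/800⌉ = 4 containers.
A packing using 4 containers:
  container 1: 550 + 250 = 800
  container 2: 550 + 250 = 800
  container 3: 500 + 200 + 100 = 800
  container 4: 150 + 150 + 150 = 450
This matches the lower bound, so 4 is optimal.

4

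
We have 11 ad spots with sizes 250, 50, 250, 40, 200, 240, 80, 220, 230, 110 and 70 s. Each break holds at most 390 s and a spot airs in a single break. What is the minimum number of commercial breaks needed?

Total = 250 + 250 + 240 + 230 + 220 + 200 + 110 + 80 + 70 + 50 + 40 = 1740 s.
Lower bound: ⌈1740/390⌉ = 5 commercial breaks.
Also, 6 ad spots each exceed 195 s, and no two of those can share a break, so at least 6 commercial breaks are needed.
A packing using 6 commercial breaks:
  break 1: 250 + 110 = 360
  break 2: 250 + 80 + 50 = 380
  break 3: 240 + 70 + 40 = 350
  break 4: 230 = 230
  break 5: 220 = 220
  break 6: 200 = 200
This matches the lower bound, so 6 is optimal.

6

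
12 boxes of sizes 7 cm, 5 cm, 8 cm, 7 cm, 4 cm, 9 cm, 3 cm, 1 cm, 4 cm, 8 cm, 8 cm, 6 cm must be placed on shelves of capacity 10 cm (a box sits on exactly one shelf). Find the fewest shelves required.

8

Total = 9 + 8 + 8 + 8 + 7 + 7 + 6 + 5 + 4 + 4 + 3 + 1 = 70 cm.
Lower bound: ⌈70/10⌉ = 7 shelves.
A packing using 8 shelves:
  shelf 1: 9 + 1 = 10
  shelf 2: 8 = 8
  shelf 3: 8 = 8
  shelf 4: 8 = 8
  shelf 5: 7 + 3 = 10
  shelf 6: 7 = 7
  shelf 7: 6 + 4 = 10
  shelf 8: 5 + 4 = 9
No arrangement into 7 shelves stays within capacity, so 8 is optimal.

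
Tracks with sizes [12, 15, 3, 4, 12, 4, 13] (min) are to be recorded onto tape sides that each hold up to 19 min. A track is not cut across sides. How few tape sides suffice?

4

Total = 15 + 13 + 12 + 12 + 4 + 4 + 3 = 63 min.
Lower bound: ⌈63/19⌉ = 4 tape sides.
A packing using 4 tape sides:
  side 1: 15 + 4 = 19
  side 2: 13 + 4 = 17
  side 3: 12 + 3 = 15
  side 4: 12 = 12
This matches the lower bound, so 4 is optimal.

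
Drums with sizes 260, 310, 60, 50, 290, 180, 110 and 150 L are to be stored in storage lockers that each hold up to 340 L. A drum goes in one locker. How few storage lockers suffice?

5

Total = 310 + 290 + 260 + 180 + 150 + 110 + 60 + 50 = 1410 L.
Lower bound: ⌈1410/340⌉ = 5 storage lockers.
A packing using 5 storage lockers:
  locker 1: 310 = 310
  locker 2: 290 + 50 = 340
  locker 3: 260 + 60 = 320
  locker 4: 180 + 150 = 330
  locker 5: 110 = 110
This matches the lower bound, so 5 is optimal.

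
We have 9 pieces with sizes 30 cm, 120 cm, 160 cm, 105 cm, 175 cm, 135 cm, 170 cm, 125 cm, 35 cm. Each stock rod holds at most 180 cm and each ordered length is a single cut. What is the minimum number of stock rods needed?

7

Total = 175 + 170 + 160 + 135 + 125 + 120 + 105 + 35 + 30 = 1055 cm.
Lower bound: ⌈1055/180⌉ = 6 stock rods.
Also, 7 pieces each exceed 90 cm, and no two of those can share a stock rod, so at least 7 stock rods are needed.
A packing using 7 stock rods:
  stock rod 1: 175 = 175
  stock rod 2: 170 = 170
  stock rod 3: 160 = 160
  stock rod 4: 135 + 35 = 170
  stock rod 5: 125 + 30 = 155
  stock rod 6: 120 = 120
  stock rod 7: 105 = 105
This matches the lower bound, so 7 is optimal.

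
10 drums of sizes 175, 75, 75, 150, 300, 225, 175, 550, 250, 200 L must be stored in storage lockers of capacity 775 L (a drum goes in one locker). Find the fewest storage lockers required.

3

Total = 550 + 300 + 250 + 225 + 200 + 175 + 175 + 150 + 75 + 75 = 2175 L.
Lower bound: ⌈2175/775⌉ = 3 storage lockers.
A packing using 3 storage lockers:
  locker 1: 550 + 225 = 775
  locker 2: 300 + 250 + 200 = 750
  locker 3: 175 + 175 + 150 + 75 + 75 = 650
This matches the lower bound, so 3 is optimal.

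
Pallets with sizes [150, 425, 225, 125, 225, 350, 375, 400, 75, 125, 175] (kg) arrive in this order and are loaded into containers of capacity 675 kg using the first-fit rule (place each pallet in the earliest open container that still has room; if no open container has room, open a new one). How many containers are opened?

  150 → container 1 (new)  [load 150/675]
  425 → container 1  [load 575/675]
  225 → container 2 (new)  [load 225/675]
  125 → container 2  [load 350/675]
  225 → container 2  [load 575/675]
  350 → container 3 (new)  [load 350/675]
  375 → container 4 (new)  [load 375/675]
  400 → container 5 (new)  [load 400/675]
  75 → container 1  [load 650/675]
  125 → container 3  [load 475/675]
  175 → container 3  [load 650/675]
5 containers opened.

5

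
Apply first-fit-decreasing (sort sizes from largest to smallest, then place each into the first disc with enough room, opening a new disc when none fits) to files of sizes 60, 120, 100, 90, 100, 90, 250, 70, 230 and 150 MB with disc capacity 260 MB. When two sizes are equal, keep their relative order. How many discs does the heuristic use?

Sorted descending: 250, 230, 150, 120, 100, 100, 90, 90, 70, 60.
  250 → disc 1 (new)  [load 250/260]
  230 → disc 2 (new)  [load 230/260]
  150 → disc 3 (new)  [load 150/260]
  120 → disc 4 (new)  [load 120/260]
  100 → disc 3  [load 250/260]
  100 → disc 4  [load 220/260]
  90 → disc 5 (new)  [load 90/260]
  90 → disc 5  [load 180/260]
  70 → disc 5  [load 250/260]
  60 → disc 6 (new)  [load 60/260]
6 discs opened.

6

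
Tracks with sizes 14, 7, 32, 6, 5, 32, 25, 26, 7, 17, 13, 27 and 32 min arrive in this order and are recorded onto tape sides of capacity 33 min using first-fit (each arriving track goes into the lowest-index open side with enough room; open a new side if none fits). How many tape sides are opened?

8

  14 → side 1 (new)  [load 14/33]
  7 → side 1  [load 21/33]
  32 → side 2 (new)  [load 32/33]
  6 → side 1  [load 27/33]
  5 → side 1  [load 32/33]
  32 → side 3 (new)  [load 32/33]
  25 → side 4 (new)  [load 25/33]
  26 → side 5 (new)  [load 26/33]
  7 → side 4  [load 32/33]
  17 → side 6 (new)  [load 17/33]
  13 → side 6  [load 30/33]
  27 → side 7 (new)  [load 27/33]
  32 → side 8 (new)  [load 32/33]
8 tape sides opened.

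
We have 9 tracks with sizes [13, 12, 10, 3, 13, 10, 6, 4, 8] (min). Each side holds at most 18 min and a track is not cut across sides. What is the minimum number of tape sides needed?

Total = 13 + 13 + 12 + 10 + 10 + 8 + 6 + 4 + 3 = 79 min.
Lower bound: ⌈79/18⌉ = 5 tape sides.
A packing using 5 tape sides:
  side 1: 13 + 4 = 17
  side 2: 13 + 3 = 16
  side 3: 12 + 6 = 18
  side 4: 10 + 8 = 18
  side 5: 10 = 10
This matches the lower bound, so 5 is optimal.

5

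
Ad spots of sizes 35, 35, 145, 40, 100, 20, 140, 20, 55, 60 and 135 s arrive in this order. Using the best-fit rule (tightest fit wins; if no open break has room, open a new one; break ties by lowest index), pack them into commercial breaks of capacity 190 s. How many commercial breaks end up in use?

5

  35 → break 1 (new)  [load 35/190]
  35 → break 1  [load 70/190]
  145 → break 2 (new)  [load 145/190]
  40 → break 2  [load 185/190]
  100 → break 1  [load 170/190]
  20 → break 1  [load 190/190]
  140 → break 3 (new)  [load 140/190]
  20 → break 3  [load 160/190]
  55 → break 4 (new)  [load 55/190]
  60 → break 4  [load 115/190]
  135 → break 5 (new)  [load 135/190]
5 commercial breaks opened.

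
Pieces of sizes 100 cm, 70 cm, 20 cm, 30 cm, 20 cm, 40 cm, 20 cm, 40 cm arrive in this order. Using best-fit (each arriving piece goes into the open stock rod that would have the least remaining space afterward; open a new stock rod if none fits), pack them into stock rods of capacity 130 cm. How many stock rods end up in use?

  100 → stock rod 1 (new)  [load 100/130]
  70 → stock rod 2 (new)  [load 70/130]
  20 → stock rod 1  [load 120/130]
  30 → stock rod 2  [load 100/130]
  20 → stock rod 2  [load 120/130]
  40 → stock rod 3 (new)  [load 40/130]
  20 → stock rod 3  [load 60/130]
  40 → stock rod 3  [load 100/130]
3 stock rods opened.

3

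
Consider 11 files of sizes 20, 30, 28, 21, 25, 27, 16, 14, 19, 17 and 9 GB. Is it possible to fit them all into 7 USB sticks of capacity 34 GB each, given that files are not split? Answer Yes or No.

Total = 226 GB; ⌈226/34⌉ = 7.
The bound of 7 does not rule out 7, but exhaustive search shows no assignment into 7 USB sticks of capacity 34 GB exists — the minimum is 8.

No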